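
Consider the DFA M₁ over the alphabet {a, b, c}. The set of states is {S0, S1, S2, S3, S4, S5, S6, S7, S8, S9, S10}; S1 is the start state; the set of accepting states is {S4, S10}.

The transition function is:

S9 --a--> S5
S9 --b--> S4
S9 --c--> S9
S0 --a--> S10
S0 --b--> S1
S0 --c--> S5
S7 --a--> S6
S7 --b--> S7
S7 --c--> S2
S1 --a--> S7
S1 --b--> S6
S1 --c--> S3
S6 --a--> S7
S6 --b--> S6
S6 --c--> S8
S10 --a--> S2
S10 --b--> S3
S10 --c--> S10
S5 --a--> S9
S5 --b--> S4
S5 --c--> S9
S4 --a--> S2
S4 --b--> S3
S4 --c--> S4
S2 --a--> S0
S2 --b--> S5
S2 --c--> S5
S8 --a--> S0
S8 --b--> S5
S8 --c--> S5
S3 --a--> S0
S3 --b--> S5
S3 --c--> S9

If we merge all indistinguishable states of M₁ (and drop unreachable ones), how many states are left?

All states are reachable from the start state.
Start with accepting vs non-accepting: {S4,S10} | {S0,S1,S2,S3,S5,S6,S7,S8,S9}.
On input a, block {S0,S1,S2,S3,S5,S6,S7,S8,S9} splits into {S1,S2,S3,S5,S6,S7,S8,S9} and {S0}.
Refine {S1,S2,S3,S5,S6,S7,S8,S9} on symbol a: members go to different blocks, giving {S1,S5,S6,S7,S9} and {S2,S3,S8}.
Refine {S1,S5,S6,S7,S9} on symbol b: members go to different blocks, giving {S1,S6,S7} and {S5,S9}.
The partition is now stable with 5 blocks: {S4,S10} | {S1,S6,S7} | {S0} | {S2,S3,S8} | {S5,S9}.

5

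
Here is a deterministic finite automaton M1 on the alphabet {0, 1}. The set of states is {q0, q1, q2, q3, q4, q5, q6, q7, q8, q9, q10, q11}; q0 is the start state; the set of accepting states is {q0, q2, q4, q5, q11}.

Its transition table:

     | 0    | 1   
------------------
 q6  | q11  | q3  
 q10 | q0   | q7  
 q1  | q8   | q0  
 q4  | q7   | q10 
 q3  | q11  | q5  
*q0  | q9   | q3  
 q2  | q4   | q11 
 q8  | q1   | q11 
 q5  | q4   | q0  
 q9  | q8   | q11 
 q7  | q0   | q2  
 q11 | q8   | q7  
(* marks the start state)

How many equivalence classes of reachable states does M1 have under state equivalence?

6

First remove the unreachable states {q6}; 11 states remain.
Start with accepting vs non-accepting: {q0,q2,q4,q5,q11} | {q1,q3,q7,q8,q9,q10}.
On input 0, block {q0,q2,q4,q5,q11} splits into {q0,q4,q11} and {q2,q5}.
On input 0, block {q1,q3,q7,q8,q9,q10} splits into {q1,q8,q9} and {q3,q7,q10}.
Split {q0,q4,q11} by δ(·,0) → {q0,q11} and {q4}.
Refine {q3,q7,q10} on symbol 1: members go to different blocks, giving {q3,q7} and {q10}.
The partition is now stable with 6 blocks: {q0,q11} | {q1,q8,q9} | {q2,q5} | {q3,q7} | {q4} | {q10}.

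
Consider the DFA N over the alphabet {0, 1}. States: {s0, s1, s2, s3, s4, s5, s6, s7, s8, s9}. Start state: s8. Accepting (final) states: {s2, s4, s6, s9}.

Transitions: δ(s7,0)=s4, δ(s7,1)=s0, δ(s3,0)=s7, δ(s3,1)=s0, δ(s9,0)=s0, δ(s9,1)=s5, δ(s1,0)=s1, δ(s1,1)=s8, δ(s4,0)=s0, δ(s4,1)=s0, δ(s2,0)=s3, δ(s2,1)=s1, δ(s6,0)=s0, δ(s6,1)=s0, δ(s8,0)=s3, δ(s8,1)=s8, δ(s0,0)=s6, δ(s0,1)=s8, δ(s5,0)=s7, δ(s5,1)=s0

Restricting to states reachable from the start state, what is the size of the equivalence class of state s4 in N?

States {s1,s2,s5,s9} cannot be reached from the start state, so discard them.
Initial partition by acceptance: {s4,s6} | {s0,s3,s7,s8}.
Refine {s0,s3,s7,s8} on symbol 0: members go to different blocks, giving {s0,s7} and {s3,s8}.
Split {s0,s7} by δ(·,1) → {s0} and {s7}.
Split {s3,s8} by δ(·,0) → {s3} and {s8}.
The partition is now stable with 5 blocks: {s4,s6} | {s0} | {s3} | {s7} | {s8}.
State s4 belongs to the block {s4,s6}, which has 2 states.

2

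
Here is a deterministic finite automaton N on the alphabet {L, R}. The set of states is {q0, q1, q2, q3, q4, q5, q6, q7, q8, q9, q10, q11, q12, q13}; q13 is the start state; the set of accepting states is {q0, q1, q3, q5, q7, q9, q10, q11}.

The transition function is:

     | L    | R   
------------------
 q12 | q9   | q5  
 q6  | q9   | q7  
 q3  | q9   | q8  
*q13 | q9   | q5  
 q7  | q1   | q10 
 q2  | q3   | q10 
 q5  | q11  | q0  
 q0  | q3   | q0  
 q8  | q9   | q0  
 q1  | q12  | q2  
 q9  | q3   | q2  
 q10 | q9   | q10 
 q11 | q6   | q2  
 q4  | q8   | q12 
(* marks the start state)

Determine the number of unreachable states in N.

1

Starting at q13 and following transitions, the reachable set is {q0, q1, q2, q3, q5, q6, q7, q8, q9, q10, q11, q12, q13}. That leaves q4 unreachable — 1 in total.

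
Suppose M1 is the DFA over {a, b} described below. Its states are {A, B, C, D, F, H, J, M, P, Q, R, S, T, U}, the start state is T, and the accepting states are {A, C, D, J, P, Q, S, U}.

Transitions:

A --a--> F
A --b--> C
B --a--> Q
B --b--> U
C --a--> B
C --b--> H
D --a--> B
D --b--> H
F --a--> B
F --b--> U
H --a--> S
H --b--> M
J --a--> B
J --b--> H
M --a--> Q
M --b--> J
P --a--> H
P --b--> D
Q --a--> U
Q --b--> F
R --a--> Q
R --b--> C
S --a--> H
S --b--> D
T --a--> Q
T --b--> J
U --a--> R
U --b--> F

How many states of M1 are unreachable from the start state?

No path from T leads to A, P; the other 12 states are all reachable.

2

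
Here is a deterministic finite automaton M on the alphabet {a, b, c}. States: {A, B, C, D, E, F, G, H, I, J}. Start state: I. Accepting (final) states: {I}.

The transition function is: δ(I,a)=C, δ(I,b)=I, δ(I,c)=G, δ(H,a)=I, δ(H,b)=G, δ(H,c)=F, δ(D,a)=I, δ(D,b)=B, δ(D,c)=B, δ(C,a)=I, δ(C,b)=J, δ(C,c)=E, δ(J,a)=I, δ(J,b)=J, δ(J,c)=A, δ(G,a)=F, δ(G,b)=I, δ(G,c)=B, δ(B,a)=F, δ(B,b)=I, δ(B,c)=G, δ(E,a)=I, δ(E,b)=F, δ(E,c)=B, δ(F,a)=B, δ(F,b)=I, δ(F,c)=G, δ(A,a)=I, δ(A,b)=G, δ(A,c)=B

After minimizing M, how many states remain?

First remove the unreachable states {D,H}; 8 states remain.
Start with accepting vs non-accepting: {I} | {A,B,C,E,F,G,J}.
On input a, block {A,B,C,E,F,G,J} splits into {A,C,E,J} and {B,F,G}.
On input b, block {A,C,E,J} splits into {A,E} and {C,J}.
The partition is now stable with 4 blocks: {I} | {A,E} | {B,F,G} | {C,J}.

4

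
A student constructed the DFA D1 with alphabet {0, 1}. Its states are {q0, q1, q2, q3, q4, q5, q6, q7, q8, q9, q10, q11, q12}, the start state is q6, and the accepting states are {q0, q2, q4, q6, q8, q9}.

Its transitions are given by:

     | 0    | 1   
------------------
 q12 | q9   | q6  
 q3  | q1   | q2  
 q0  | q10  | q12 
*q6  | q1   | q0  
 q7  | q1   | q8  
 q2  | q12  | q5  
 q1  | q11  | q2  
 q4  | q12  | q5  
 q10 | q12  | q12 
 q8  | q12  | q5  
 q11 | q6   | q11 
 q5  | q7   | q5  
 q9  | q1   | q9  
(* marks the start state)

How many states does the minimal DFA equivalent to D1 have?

Reachable states from the start: {q0,q1,q2,q5,q6,q7,q8,q9,q10,q11,q12}. Unreachable: {q3,q4} — drop them.
Initial partition by acceptance: {q0,q2,q6,q8,q9} | {q1,q5,q7,q10,q11,q12}.
On input 1, block {q0,q2,q6,q8,q9} splits into {q0,q2,q8} and {q6,q9}.
Refine {q1,q5,q7,q10,q11,q12} on symbol 0: members go to different blocks, giving {q1,q5,q7,q10} and {q11,q12}.
Split {q0,q2,q8} by δ(·,0) → {q2,q8} and {q0}.
On input 0, block {q1,q5,q7,q10} splits into {q1,q10} and {q5,q7}.
On input 1, block {q1,q10} splits into {q1} and {q10}.
Refine {q6,q9} on symbol 1: members go to different blocks, giving {q6} and {q9}.
Refine {q11,q12} on symbol 0: members go to different blocks, giving {q11} and {q12}.
On input 0, block {q5,q7} splits into {q5} and {q7}.
Stable partition: {q2,q8} | {q1} | {q6} | {q11} | {q0} | {q5} | {q10} | {q9} | {q12} | {q7} — 10 equivalence classes.

10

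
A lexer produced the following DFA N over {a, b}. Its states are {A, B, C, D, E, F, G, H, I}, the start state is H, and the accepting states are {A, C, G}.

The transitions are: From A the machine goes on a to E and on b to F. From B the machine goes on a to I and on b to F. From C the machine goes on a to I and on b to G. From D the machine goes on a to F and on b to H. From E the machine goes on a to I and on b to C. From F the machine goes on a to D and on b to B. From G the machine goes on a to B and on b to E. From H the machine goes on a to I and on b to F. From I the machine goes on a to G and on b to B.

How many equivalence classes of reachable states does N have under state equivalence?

Reachable states from the start: {B,C,D,E,F,G,H,I}. Unreachable: {A} — drop them.
P0 = {C,G} | {B,D,E,F,H,I}.
On input b, block {C,G} splits into {C} and {G}.
Split {B,D,E,F,H,I} by δ(·,a) → {B,D,E,F,H} and {I}.
On input a, block {B,D,E,F,H} splits into {B,E,H} and {D,F}.
Refine {B,E,H} on symbol b: members go to different blocks, giving {B,H} and {E}.
Stable partition: {C} | {B,H} | {G} | {I} | {D,F} | {E} — 6 equivalence classes.

6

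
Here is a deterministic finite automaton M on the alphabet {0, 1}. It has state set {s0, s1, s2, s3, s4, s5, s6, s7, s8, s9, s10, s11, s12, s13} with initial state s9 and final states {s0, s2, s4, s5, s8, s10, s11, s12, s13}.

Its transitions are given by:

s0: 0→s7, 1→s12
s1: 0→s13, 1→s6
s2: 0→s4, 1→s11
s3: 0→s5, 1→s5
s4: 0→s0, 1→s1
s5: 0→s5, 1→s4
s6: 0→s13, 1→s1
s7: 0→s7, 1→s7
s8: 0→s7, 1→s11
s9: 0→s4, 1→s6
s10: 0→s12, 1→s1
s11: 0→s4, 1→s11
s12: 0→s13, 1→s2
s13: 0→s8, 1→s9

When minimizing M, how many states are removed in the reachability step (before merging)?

No path from s9 leads to s3, s5, s10; the other 11 states are all reachable.

3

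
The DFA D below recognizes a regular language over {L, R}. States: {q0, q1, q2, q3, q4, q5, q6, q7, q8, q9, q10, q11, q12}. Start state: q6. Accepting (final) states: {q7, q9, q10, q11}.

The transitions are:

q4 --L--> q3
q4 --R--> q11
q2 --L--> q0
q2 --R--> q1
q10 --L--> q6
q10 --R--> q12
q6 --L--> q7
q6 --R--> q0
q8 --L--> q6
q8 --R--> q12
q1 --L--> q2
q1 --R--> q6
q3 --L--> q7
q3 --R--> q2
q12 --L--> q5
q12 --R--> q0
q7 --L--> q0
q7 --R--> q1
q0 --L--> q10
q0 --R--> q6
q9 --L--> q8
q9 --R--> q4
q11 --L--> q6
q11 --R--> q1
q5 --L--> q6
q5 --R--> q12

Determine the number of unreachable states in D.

Starting at q6 and following transitions, the reachable set is {q0, q1, q2, q5, q6, q7, q10, q12}. That leaves q3, q4, q8, q9, q11 unreachable — 5 in total.

5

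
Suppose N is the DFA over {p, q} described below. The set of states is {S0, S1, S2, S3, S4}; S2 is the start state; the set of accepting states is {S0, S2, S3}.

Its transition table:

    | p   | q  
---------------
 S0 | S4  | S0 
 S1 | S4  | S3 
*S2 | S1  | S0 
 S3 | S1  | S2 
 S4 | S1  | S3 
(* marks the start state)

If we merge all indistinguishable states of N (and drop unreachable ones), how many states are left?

2

All states are reachable from the start state.
Initial partition by acceptance: {S0,S2,S3} | {S1,S4}.
Stable partition: {S0,S2,S3} | {S1,S4} — 2 equivalence classes.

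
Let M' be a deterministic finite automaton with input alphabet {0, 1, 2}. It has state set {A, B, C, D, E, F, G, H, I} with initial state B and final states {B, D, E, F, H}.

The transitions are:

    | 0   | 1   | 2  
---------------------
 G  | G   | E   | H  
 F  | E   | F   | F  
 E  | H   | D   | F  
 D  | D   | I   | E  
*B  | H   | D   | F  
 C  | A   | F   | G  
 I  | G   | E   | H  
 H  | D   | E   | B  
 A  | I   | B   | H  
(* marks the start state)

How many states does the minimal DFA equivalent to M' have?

5

First remove the unreachable states {A,C}; 7 states remain.
Initial partition by acceptance: {B,D,E,F,H} | {G,I}.
Refine {B,D,E,F,H} on symbol 1: members go to different blocks, giving {B,E,F,H} and {D}.
Refine {B,E,F,H} on symbol 0: members go to different blocks, giving {B,E,F} and {H}.
Refine {B,E,F} on symbol 0: members go to different blocks, giving {B,E} and {F}.
Stable partition: {B,E} | {G,I} | {D} | {H} | {F} — 5 equivalence classes.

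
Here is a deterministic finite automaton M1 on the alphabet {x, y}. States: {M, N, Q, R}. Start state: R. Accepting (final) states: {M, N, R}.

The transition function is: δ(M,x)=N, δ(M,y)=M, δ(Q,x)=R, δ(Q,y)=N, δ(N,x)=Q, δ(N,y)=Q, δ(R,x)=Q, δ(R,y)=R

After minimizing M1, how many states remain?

3

First remove the unreachable states {M}; 3 states remain.
Start with accepting vs non-accepting: {N,R} | {Q}.
Split {N,R} by δ(·,y) → {N} and {R}.
The partition is now stable with 3 blocks: {N} | {Q} | {R}.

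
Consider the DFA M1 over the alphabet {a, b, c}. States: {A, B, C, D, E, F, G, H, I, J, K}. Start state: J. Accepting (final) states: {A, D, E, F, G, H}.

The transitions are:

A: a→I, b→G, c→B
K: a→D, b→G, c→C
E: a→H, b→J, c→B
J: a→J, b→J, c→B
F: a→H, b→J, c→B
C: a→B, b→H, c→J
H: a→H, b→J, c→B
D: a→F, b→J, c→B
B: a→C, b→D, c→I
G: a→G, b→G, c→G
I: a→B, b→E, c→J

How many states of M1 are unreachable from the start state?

3

Starting at J and following transitions, the reachable set is {B, C, D, E, F, H, I, J}. That leaves A, G, K unreachable — 3 in total.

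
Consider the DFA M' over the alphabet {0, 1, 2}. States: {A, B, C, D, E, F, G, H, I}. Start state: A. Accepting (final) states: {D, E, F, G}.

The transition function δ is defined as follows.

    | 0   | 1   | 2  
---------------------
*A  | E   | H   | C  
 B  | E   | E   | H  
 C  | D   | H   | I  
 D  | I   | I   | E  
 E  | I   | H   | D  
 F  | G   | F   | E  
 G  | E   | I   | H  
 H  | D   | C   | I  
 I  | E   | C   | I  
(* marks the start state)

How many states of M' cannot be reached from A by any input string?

3

No path from A leads to B, F, G; the other 6 states are all reachable.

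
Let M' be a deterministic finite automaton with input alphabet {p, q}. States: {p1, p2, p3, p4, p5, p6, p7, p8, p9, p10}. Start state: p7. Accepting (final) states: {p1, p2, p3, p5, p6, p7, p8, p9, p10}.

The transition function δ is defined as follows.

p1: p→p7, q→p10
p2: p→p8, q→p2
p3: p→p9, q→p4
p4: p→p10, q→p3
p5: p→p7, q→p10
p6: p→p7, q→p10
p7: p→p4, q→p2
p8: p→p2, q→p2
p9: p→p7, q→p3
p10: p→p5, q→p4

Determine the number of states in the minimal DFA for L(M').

5

First remove the unreachable states {p1,p6}; 8 states remain.
Start with accepting vs non-accepting: {p2,p3,p5,p7,p8,p9,p10} | {p4}.
Split {p2,p3,p5,p7,p8,p9,p10} by δ(·,p) → {p2,p3,p5,p8,p9,p10} and {p7}.
Split {p2,p3,p5,p8,p9,p10} by δ(·,p) → {p2,p3,p8,p10} and {p5,p9}.
On input p, block {p2,p3,p8,p10} splits into {p2,p8} and {p3,p10}.
The partition is now stable with 5 blocks: {p2,p8} | {p4} | {p7} | {p5,p9} | {p3,p10}.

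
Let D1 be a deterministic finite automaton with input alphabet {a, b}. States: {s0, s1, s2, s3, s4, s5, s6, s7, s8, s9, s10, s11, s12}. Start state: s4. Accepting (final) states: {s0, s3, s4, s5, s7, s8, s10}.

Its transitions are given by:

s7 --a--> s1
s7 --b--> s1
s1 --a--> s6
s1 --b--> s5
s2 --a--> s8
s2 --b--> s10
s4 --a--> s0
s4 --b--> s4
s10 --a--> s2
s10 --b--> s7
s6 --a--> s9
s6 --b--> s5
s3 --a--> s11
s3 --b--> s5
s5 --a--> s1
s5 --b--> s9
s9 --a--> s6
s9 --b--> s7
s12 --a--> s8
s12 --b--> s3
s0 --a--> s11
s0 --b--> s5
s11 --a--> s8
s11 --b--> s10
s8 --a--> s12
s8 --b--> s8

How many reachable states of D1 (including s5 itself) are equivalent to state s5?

Every state is reachable, so we keep all 13.
Start with accepting vs non-accepting: {s0,s3,s4,s5,s7,s8,s10} | {s1,s2,s6,s9,s11,s12}.
Refine {s0,s3,s4,s5,s7,s8,s10} on symbol a: members go to different blocks, giving {s0,s3,s5,s7,s8,s10} and {s4}.
On input b, block {s0,s3,s5,s7,s8,s10} splits into {s0,s3,s8,s10} and {s5,s7}.
On input b, block {s0,s3,s8,s10} splits into {s0,s3,s10} and {s8}.
On input a, block {s1,s2,s6,s9,s11,s12} splits into {s1,s6,s9} and {s2,s11,s12}.
The partition is now stable with 6 blocks: {s0,s3,s10} | {s1,s6,s9} | {s4} | {s5,s7} | {s8} | {s2,s11,s12}.
The equivalence class containing s5 is {s5,s7}, of size 2.

2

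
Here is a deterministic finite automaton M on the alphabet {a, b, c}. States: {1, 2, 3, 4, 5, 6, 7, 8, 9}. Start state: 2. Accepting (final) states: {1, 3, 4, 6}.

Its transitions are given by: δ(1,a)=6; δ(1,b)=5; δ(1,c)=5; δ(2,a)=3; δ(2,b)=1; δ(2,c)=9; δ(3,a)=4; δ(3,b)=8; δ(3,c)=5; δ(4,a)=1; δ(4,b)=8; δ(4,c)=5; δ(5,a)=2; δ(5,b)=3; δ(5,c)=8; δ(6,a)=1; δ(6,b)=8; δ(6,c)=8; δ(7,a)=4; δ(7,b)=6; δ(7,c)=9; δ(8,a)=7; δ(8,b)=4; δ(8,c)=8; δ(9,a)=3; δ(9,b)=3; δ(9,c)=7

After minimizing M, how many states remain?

Every state is reachable, so we keep all 9.
Start with accepting vs non-accepting: {1,3,4,6} | {2,5,7,8,9}.
On input a, block {2,5,7,8,9} splits into {2,7,9} and {5,8}.
The partition is now stable with 3 blocks: {1,3,4,6} | {2,7,9} | {5,8}.

3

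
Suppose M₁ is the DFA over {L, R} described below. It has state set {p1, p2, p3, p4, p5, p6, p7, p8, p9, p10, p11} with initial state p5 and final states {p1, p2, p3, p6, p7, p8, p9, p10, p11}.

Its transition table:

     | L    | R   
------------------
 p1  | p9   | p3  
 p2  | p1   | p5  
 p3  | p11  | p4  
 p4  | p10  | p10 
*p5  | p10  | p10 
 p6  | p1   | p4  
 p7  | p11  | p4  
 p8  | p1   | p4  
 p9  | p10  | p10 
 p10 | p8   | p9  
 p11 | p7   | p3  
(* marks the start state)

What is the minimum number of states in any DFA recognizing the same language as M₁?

7

First remove the unreachable states {p2,p6}; 9 states remain.
Start with accepting vs non-accepting: {p1,p3,p7,p8,p9,p10,p11} | {p4,p5}.
Split {p1,p3,p7,p8,p9,p10,p11} by δ(·,R) → {p1,p9,p10,p11} and {p3,p7,p8}.
Refine {p1,p9,p10,p11} on symbol L: members go to different blocks, giving {p1,p9} and {p10,p11}.
On input L, block {p1,p9} splits into {p1} and {p9}.
On input L, block {p3,p7,p8} splits into {p3,p7} and {p8}.
On input L, block {p10,p11} splits into {p10} and {p11}.
The partition is now stable with 7 blocks: {p1} | {p4,p5} | {p3,p7} | {p10} | {p9} | {p8} | {p11}.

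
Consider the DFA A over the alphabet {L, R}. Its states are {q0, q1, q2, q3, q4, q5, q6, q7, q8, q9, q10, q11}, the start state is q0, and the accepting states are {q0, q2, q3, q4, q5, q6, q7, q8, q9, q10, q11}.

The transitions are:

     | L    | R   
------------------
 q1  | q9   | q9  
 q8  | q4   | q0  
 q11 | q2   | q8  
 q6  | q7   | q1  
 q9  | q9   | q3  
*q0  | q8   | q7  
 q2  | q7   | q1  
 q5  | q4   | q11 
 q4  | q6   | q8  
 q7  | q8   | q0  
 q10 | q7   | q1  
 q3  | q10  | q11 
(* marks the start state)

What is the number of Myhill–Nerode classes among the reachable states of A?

First remove the unreachable states {q5}; 11 states remain.
Start with accepting vs non-accepting: {q0,q2,q3,q4,q6,q7,q8,q9,q10,q11} | {q1}.
Refine {q0,q2,q3,q4,q6,q7,q8,q9,q10,q11} on symbol R: members go to different blocks, giving {q0,q3,q4,q7,q8,q9,q11} and {q2,q6,q10}.
Split {q0,q3,q4,q7,q8,q9,q11} by δ(·,L) → {q0,q7,q8,q9} and {q3,q4,q11}.
Refine {q0,q7,q8,q9} on symbol L: members go to different blocks, giving {q0,q7,q9} and {q8}.
Split {q0,q7,q9} by δ(·,L) → {q0,q7} and {q9}.
Split {q3,q4,q11} by δ(·,R) → {q4,q11} and {q3}.
The partition is now stable with 7 blocks: {q0,q7} | {q1} | {q2,q6,q10} | {q4,q11} | {q8} | {q9} | {q3}.

7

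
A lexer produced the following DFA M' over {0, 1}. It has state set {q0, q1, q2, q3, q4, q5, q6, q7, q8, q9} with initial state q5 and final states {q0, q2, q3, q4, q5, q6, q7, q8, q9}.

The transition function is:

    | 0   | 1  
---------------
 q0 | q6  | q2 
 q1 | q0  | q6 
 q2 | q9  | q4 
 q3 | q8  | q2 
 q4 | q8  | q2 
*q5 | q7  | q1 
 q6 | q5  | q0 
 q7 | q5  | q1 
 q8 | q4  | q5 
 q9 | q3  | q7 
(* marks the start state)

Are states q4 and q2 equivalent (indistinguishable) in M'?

Yes

Start with accepting vs non-accepting: {q0,q2,q3,q4,q5,q6,q7,q8,q9} | {q1}.
Split {q0,q2,q3,q4,q5,q6,q7,q8,q9} by δ(·,1) → {q0,q2,q3,q4,q6,q8,q9} and {q5,q7}.
Split {q0,q2,q3,q4,q6,q8,q9} by δ(·,0) → {q0,q2,q3,q4,q8,q9} and {q6}.
On input 0, block {q0,q2,q3,q4,q8,q9} splits into {q2,q3,q4,q8,q9} and {q0}.
Refine {q2,q3,q4,q8,q9} on symbol 1: members go to different blocks, giving {q2,q3,q4} and {q8,q9}.
Stable partition: {q2,q3,q4} | {q1} | {q5,q7} | {q6} | {q0} | {q8,q9} — 6 equivalence classes.
q4 and q2 lie in the same block of the stable partition, so they are equivalent — no string distinguishes them.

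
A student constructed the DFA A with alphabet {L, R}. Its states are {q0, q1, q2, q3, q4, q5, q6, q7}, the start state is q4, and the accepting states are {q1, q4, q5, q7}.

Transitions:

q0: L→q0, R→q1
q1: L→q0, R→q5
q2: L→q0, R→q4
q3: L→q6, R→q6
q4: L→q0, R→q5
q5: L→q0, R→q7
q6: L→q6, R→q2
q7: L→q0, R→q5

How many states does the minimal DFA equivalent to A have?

States {q2,q3,q6} cannot be reached from the start state, so discard them.
P0 = {q1,q4,q5,q7} | {q0}.
The partition is now stable with 2 blocks: {q1,q4,q5,q7} | {q0}.

2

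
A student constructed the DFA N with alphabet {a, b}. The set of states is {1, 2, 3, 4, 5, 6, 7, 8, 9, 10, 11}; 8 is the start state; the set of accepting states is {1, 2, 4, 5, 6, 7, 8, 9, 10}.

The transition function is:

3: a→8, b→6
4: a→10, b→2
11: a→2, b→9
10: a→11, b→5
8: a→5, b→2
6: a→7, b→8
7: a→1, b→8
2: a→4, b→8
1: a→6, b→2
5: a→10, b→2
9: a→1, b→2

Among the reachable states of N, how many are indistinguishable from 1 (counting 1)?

States {3} cannot be reached from the start state, so discard them.
Start with accepting vs non-accepting: {1,2,4,5,6,7,8,9,10} | {11}.
On input a, block {1,2,4,5,6,7,8,9,10} splits into {1,2,4,5,6,7,8,9} and {10}.
Split {1,2,4,5,6,7,8,9} by δ(·,a) → {1,2,6,7,8,9} and {4,5}.
Refine {1,2,6,7,8,9} on symbol a: members go to different blocks, giving {1,6,7,9} and {2,8}.
Stable partition: {1,6,7,9} | {11} | {10} | {4,5} | {2,8} — 5 equivalence classes.
State 1 belongs to the block {1,6,7,9}, which has 4 states.

4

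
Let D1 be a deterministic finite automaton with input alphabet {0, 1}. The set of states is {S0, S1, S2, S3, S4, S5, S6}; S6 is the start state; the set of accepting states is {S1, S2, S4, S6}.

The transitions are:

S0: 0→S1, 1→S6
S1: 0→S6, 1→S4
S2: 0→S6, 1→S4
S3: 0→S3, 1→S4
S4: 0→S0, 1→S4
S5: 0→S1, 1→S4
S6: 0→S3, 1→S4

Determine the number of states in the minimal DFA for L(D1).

First remove the unreachable states {S2,S5}; 5 states remain.
P0 = {S1,S4,S6} | {S0,S3}.
On input 0, block {S1,S4,S6} splits into {S4,S6} and {S1}.
Refine {S0,S3} on symbol 0: members go to different blocks, giving {S0} and {S3}.
On input 0, block {S4,S6} splits into {S4} and {S6}.
Stable partition: {S4} | {S0} | {S1} | {S3} | {S6} — 5 equivalence classes.

5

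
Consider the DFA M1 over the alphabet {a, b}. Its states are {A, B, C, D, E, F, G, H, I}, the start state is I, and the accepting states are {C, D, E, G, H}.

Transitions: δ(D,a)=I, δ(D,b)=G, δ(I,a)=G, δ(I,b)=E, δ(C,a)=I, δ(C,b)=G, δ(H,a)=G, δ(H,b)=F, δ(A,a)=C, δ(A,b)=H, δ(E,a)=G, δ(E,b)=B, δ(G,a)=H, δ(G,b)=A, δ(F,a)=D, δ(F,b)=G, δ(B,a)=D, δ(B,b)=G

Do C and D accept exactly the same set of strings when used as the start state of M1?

Start with accepting vs non-accepting: {C,D,E,G,H} | {A,B,F,I}.
On input a, block {C,D,E,G,H} splits into {E,G,H} and {C,D}.
Refine {A,B,F,I} on symbol a: members go to different blocks, giving {A,B,F} and {I}.
The partition is now stable with 4 blocks: {E,G,H} | {A,B,F} | {C,D} | {I}.
C and D lie in the same block of the stable partition, so they are equivalent — no string distinguishes them.

Yes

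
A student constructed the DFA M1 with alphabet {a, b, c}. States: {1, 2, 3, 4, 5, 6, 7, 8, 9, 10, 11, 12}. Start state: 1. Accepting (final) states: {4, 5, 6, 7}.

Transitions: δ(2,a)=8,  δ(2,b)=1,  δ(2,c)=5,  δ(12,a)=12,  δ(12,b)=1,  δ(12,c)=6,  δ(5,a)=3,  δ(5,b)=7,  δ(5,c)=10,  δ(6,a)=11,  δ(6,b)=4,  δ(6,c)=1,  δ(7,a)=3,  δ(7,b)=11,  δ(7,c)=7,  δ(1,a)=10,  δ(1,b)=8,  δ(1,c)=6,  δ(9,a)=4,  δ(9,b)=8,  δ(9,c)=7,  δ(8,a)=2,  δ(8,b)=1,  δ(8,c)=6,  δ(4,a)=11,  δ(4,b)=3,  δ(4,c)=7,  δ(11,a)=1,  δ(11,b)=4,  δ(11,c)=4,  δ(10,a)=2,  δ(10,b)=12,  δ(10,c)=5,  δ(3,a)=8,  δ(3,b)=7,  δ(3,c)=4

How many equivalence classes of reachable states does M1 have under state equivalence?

Reachable states from the start: {1,2,3,4,5,6,7,8,10,11,12}. Unreachable: {9} — drop them.
Start with accepting vs non-accepting: {4,5,6,7} | {1,2,3,8,10,11,12}.
On input b, block {4,5,6,7} splits into {4,7} and {5,6}.
On input b, block {1,2,3,8,10,11,12} splits into {1,2,8,10,12} and {3,11}.
The partition is now stable with 4 blocks: {4,7} | {1,2,8,10,12} | {5,6} | {3,11}.

4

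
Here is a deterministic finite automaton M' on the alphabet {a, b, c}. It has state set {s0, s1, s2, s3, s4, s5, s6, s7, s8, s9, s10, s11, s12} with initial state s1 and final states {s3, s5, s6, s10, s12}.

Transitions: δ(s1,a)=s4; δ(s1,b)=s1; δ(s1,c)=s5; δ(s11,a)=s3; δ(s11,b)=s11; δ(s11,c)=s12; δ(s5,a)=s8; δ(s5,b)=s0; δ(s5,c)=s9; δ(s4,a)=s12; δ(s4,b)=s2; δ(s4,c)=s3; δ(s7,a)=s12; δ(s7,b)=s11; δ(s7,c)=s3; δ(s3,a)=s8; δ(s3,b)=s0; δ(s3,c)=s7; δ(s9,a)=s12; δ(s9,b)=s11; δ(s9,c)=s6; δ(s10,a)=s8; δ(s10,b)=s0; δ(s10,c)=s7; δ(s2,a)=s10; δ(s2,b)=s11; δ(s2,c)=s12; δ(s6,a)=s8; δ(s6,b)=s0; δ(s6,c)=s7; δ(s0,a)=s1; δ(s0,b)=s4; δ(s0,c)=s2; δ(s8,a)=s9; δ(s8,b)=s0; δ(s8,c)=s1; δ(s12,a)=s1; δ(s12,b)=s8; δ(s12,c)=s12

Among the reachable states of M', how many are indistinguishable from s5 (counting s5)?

Every state is reachable, so we keep all 13.
Initial partition by acceptance: {s3,s5,s6,s10,s12} | {s0,s1,s2,s4,s7,s8,s9,s11}.
On input c, block {s3,s5,s6,s10,s12} splits into {s3,s5,s6,s10} and {s12}.
Refine {s0,s1,s2,s4,s7,s8,s9,s11} on symbol a: members go to different blocks, giving {s0,s1,s8} and {s4,s7,s9} and {s2,s11}.
On input a, block {s0,s1,s8} splits into {s1,s8} and {s0}.
Split {s1,s8} by δ(·,b) → {s1} and {s8}.
Stable partition: {s3,s5,s6,s10} | {s1} | {s12} | {s4,s7,s9} | {s2,s11} | {s0} | {s8} — 7 equivalence classes.
The equivalence class containing s5 is {s3,s5,s6,s10}, of size 4.

4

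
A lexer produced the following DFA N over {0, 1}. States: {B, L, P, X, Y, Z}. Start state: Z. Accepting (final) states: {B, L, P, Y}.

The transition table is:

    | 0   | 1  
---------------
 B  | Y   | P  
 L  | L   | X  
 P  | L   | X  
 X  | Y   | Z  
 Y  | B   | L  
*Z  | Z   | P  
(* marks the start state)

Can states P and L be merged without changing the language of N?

Yes

All states are reachable from the start state.
Start with accepting vs non-accepting: {B,L,P,Y} | {X,Z}.
Refine {B,L,P,Y} on symbol 1: members go to different blocks, giving {B,Y} and {L,P}.
Refine {X,Z} on symbol 0: members go to different blocks, giving {Z} and {X}.
Stable partition: {B,Y} | {Z} | {L,P} | {X} — 4 equivalence classes.
P and L lie in the same block of the stable partition, so they are equivalent — no string distinguishes them.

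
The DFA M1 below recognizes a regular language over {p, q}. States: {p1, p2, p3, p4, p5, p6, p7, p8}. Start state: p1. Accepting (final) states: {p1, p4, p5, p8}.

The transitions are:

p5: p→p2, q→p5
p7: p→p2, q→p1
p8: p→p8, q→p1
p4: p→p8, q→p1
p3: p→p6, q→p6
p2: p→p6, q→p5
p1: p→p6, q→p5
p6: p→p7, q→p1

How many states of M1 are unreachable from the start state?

Starting at p1 and following transitions, the reachable set is {p1, p2, p5, p6, p7}. That leaves p3, p4, p8 unreachable — 3 in total.

3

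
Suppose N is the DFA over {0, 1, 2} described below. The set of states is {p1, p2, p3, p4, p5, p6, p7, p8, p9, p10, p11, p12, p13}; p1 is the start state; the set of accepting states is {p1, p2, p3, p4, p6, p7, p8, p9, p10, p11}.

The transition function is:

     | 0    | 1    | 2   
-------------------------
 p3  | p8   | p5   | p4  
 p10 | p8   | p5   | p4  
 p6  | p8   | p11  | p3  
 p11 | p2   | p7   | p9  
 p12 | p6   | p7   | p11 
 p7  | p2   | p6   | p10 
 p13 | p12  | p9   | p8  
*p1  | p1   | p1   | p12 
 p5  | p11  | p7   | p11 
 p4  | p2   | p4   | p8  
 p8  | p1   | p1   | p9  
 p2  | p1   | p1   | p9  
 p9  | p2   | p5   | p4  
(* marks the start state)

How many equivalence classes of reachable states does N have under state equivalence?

States {p13} cannot be reached from the start state, so discard them.
Initial partition by acceptance: {p1,p2,p3,p4,p6,p7,p8,p9,p10,p11} | {p5,p12}.
Refine {p1,p2,p3,p4,p6,p7,p8,p9,p10,p11} on symbol 1: members go to different blocks, giving {p1,p2,p4,p6,p7,p8,p11} and {p3,p9,p10}.
Split {p1,p2,p4,p6,p7,p8,p11} by δ(·,2) → {p2,p6,p7,p8,p11} and {p1} and {p4}.
Refine {p2,p6,p7,p8,p11} on symbol 0: members go to different blocks, giving {p6,p7,p11} and {p2,p8}.
Stable partition: {p6,p7,p11} | {p5,p12} | {p3,p9,p10} | {p1} | {p4} | {p2,p8} — 6 equivalence classes.

6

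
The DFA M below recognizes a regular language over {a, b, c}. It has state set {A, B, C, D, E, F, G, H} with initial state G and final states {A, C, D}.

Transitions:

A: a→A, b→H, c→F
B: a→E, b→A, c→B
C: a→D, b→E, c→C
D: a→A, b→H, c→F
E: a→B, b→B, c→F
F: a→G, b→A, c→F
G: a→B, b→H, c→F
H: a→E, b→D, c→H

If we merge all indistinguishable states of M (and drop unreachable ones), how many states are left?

3

States {C} cannot be reached from the start state, so discard them.
Initial partition by acceptance: {A,D} | {B,E,F,G,H}.
On input b, block {B,E,F,G,H} splits into {B,F,H} and {E,G}.
No further refinement is possible. Final partition (3 blocks): {A,D} | {B,F,H} | {E,G}.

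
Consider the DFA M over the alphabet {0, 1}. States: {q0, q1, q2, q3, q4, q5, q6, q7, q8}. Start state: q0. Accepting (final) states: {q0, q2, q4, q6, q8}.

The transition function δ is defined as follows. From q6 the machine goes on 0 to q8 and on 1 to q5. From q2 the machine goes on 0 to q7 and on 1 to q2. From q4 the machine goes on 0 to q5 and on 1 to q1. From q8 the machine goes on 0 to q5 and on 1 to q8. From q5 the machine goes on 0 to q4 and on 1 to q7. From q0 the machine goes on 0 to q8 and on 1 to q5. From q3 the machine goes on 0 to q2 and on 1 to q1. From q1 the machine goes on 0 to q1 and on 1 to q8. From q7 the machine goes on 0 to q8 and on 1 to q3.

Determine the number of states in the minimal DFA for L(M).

8

States {q6} cannot be reached from the start state, so discard them.
Start with accepting vs non-accepting: {q0,q2,q4,q8} | {q1,q3,q5,q7}.
On input 0, block {q0,q2,q4,q8} splits into {q2,q4,q8} and {q0}.
On input 1, block {q2,q4,q8} splits into {q2,q8} and {q4}.
Refine {q1,q3,q5,q7} on symbol 0: members go to different blocks, giving {q3,q7} and {q1} and {q5}.
On input 0, block {q2,q8} splits into {q2} and {q8}.
Split {q3,q7} by δ(·,0) → {q3} and {q7}.
No further refinement is possible. Final partition (8 blocks): {q2} | {q3} | {q0} | {q4} | {q1} | {q5} | {q8} | {q7}.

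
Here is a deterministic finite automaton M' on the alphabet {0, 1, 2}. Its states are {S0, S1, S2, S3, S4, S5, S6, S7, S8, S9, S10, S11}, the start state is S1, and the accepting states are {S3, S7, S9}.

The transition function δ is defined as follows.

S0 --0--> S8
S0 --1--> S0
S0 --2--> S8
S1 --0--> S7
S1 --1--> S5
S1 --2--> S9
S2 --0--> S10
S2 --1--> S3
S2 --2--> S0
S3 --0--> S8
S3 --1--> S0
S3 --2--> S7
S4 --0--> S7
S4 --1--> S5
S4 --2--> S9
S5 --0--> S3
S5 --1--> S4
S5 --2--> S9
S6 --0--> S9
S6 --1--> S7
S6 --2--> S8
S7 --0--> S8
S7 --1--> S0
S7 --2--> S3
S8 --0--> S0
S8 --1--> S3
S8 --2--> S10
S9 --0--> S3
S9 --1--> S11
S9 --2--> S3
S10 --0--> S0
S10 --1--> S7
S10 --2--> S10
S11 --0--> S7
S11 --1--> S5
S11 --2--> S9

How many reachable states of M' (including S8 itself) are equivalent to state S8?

2

Reachable states from the start: {S0,S1,S3,S4,S5,S7,S8,S9,S10,S11}. Unreachable: {S2,S6} — drop them.
Initial partition by acceptance: {S3,S7,S9} | {S0,S1,S4,S5,S8,S10,S11}.
On input 0, block {S3,S7,S9} splits into {S3,S7} and {S9}.
Split {S0,S1,S4,S5,S8,S10,S11} by δ(·,0) → {S1,S4,S5,S11} and {S0,S8,S10}.
Refine {S0,S8,S10} on symbol 1: members go to different blocks, giving {S8,S10} and {S0}.
Stable partition: {S3,S7} | {S1,S4,S5,S11} | {S9} | {S8,S10} | {S0} — 5 equivalence classes.
State S8 belongs to the block {S8,S10}, which has 2 states.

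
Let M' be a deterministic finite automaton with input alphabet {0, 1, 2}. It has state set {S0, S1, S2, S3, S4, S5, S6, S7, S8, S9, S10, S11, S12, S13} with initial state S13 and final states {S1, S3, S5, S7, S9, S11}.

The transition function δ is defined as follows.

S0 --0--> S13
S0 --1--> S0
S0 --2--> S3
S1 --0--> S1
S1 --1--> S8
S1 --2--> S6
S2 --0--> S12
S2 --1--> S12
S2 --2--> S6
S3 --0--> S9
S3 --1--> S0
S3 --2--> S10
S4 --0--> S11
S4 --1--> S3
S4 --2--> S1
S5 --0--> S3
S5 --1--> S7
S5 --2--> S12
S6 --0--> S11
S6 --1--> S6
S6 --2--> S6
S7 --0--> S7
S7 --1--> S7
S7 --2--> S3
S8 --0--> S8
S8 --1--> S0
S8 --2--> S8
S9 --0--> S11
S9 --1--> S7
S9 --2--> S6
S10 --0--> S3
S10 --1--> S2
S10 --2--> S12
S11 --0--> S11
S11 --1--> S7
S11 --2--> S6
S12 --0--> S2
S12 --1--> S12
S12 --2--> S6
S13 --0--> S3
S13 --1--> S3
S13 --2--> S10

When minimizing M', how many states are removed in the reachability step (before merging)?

4

No path from S13 leads to S1, S4, S5, S8; the other 10 states are all reachable.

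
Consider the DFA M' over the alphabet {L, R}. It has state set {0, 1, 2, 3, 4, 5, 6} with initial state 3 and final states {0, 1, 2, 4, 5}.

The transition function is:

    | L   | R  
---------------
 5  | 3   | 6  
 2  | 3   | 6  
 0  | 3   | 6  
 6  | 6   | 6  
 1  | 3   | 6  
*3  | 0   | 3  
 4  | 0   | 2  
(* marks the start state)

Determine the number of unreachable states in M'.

4

No path from 3 leads to 1, 2, 4, 5; the other 3 states are all reachable.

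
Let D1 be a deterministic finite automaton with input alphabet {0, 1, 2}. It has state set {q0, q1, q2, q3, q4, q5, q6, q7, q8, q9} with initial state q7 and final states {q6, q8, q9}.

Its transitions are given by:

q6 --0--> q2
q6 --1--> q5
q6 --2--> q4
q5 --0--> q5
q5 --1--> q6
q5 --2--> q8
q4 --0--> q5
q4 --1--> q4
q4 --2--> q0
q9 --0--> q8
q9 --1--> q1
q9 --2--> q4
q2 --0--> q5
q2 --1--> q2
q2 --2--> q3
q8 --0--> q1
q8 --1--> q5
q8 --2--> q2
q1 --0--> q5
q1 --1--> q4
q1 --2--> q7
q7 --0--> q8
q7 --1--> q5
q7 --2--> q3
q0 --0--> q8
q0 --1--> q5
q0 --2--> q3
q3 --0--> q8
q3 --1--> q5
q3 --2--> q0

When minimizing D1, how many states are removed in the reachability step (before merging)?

1

No path from q7 leads to q9; the other 9 states are all reachable.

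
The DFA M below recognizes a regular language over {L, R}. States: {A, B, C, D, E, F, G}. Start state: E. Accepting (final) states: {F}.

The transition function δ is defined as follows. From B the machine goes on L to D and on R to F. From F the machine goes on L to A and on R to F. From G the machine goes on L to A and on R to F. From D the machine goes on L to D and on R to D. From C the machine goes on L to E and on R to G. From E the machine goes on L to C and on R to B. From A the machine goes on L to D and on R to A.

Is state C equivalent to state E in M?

Every state is reachable, so we keep all 7.
P0 = {F} | {A,B,C,D,E,G}.
On input R, block {A,B,C,D,E,G} splits into {A,C,D,E} and {B,G}.
Split {A,C,D,E} by δ(·,R) → {A,D} and {C,E}.
No further refinement is possible. Final partition (4 blocks): {F} | {A,D} | {B,G} | {C,E}.
C and E lie in the same block of the stable partition, so they are equivalent — no string distinguishes them.

Yes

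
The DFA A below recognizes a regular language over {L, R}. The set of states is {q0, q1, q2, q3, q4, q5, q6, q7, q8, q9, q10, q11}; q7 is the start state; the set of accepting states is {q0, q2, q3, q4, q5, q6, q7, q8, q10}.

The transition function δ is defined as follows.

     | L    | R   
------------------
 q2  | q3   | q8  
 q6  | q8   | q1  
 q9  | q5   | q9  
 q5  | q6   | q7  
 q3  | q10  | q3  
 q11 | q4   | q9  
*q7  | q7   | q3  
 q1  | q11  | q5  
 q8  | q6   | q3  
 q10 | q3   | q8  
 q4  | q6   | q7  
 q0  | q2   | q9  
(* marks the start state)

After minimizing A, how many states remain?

First remove the unreachable states {q0,q2}; 10 states remain.
Start with accepting vs non-accepting: {q3,q4,q5,q6,q7,q8,q10} | {q1,q9,q11}.
Refine {q3,q4,q5,q6,q7,q8,q10} on symbol R: members go to different blocks, giving {q3,q4,q5,q7,q8,q10} and {q6}.
Refine {q3,q4,q5,q7,q8,q10} on symbol L: members go to different blocks, giving {q3,q7,q10} and {q4,q5,q8}.
Refine {q3,q7,q10} on symbol R: members go to different blocks, giving {q3,q7} and {q10}.
Refine {q3,q7} on symbol L: members go to different blocks, giving {q3} and {q7}.
On input L, block {q1,q9,q11} splits into {q9,q11} and {q1}.
On input R, block {q4,q5,q8} splits into {q4,q5} and {q8}.
Stable partition: {q3} | {q9,q11} | {q6} | {q4,q5} | {q10} | {q7} | {q1} | {q8} — 8 equivalence classes.

8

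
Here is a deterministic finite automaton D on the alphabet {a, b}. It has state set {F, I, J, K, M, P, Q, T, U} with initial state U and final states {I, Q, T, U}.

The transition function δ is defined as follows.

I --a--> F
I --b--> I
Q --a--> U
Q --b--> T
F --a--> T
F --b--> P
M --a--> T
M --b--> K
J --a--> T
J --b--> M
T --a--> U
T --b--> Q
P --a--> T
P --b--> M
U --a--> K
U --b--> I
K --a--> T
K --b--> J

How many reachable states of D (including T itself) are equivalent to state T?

2

Every state is reachable, so we keep all 9.
Initial partition by acceptance: {I,Q,T,U} | {F,J,K,M,P}.
Refine {I,Q,T,U} on symbol a: members go to different blocks, giving {Q,T} and {I,U}.
The partition is now stable with 3 blocks: {Q,T} | {F,J,K,M,P} | {I,U}.
State T belongs to the block {Q,T}, which has 2 states.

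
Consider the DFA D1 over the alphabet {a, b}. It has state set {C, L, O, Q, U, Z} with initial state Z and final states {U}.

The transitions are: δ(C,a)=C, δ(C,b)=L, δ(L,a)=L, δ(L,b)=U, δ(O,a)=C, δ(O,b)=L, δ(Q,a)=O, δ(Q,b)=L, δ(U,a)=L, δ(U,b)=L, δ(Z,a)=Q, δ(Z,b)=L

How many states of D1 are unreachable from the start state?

Exploring from Z, all states are eventually visited, so none are unreachable.

0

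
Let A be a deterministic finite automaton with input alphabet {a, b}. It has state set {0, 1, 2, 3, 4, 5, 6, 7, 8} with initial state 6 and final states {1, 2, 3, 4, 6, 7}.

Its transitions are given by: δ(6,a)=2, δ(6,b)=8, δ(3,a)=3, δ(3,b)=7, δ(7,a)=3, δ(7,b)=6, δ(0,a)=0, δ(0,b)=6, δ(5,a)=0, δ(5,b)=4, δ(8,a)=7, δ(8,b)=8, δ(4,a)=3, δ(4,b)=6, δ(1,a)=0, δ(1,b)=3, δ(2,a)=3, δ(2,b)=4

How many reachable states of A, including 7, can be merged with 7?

2

First remove the unreachable states {0,1,5}; 6 states remain.
Initial partition by acceptance: {2,3,4,6,7} | {8}.
On input b, block {2,3,4,6,7} splits into {2,3,4,7} and {6}.
Refine {2,3,4,7} on symbol b: members go to different blocks, giving {2,3} and {4,7}.
Stable partition: {2,3} | {8} | {6} | {4,7} — 4 equivalence classes.
State 7 belongs to the block {4,7}, which has 2 states.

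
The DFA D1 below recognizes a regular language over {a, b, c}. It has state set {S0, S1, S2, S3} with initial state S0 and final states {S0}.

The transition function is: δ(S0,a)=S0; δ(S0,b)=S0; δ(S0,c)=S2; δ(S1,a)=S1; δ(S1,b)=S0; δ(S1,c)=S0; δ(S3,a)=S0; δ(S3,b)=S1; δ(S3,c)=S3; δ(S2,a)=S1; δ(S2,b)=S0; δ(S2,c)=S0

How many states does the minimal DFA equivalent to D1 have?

States {S3} cannot be reached from the start state, so discard them.
P0 = {S0} | {S1,S2}.
The partition is now stable with 2 blocks: {S0} | {S1,S2}.

2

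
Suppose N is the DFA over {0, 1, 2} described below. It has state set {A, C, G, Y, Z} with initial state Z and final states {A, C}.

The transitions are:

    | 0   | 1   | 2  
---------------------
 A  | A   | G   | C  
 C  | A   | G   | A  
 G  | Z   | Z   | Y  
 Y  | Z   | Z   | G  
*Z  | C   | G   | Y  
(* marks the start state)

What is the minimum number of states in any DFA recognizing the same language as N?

P0 = {A,C} | {G,Y,Z}.
On input 0, block {G,Y,Z} splits into {G,Y} and {Z}.
Stable partition: {A,C} | {G,Y} | {Z} — 3 equivalence classes.

3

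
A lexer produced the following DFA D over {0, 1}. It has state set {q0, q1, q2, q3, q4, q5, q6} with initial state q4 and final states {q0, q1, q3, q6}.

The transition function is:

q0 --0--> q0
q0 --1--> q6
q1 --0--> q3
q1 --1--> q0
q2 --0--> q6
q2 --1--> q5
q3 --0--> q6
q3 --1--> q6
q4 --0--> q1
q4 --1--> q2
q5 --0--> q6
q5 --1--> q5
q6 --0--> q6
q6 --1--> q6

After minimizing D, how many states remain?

2

P0 = {q0,q1,q3,q6} | {q2,q4,q5}.
Stable partition: {q0,q1,q3,q6} | {q2,q4,q5} — 2 equivalence classes.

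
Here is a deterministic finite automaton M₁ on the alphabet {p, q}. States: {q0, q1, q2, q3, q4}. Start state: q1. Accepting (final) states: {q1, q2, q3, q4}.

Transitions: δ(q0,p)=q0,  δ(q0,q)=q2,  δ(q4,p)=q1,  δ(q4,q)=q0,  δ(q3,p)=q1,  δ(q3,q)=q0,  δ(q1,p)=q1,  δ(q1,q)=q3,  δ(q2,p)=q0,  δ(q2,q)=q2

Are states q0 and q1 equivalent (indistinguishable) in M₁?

No

States {q4} cannot be reached from the start state, so discard them.
Initial partition by acceptance: {q1,q2,q3} | {q0}.
Refine {q1,q2,q3} on symbol p: members go to different blocks, giving {q1,q3} and {q2}.
Refine {q1,q3} on symbol q: members go to different blocks, giving {q1} and {q3}.
Stable partition: {q1} | {q0} | {q2} | {q3} — 4 equivalence classes.
q0 and q1 end up in different blocks, so they are distinguishable. For instance, the string 'ε' is accepted from only q1.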